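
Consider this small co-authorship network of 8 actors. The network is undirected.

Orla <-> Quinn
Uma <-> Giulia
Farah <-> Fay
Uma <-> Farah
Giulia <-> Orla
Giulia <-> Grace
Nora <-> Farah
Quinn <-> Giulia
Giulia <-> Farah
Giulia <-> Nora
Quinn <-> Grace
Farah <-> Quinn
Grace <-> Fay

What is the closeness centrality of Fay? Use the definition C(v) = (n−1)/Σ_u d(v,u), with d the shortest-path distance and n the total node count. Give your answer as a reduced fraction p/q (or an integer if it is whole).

7/13

Distances from Fay: Farah:1, Giulia:2, Grace:1, Nora:2, Orla:3, Quinn:2, Uma:2. Sum = 13.
n = 8, so closeness = 7/13.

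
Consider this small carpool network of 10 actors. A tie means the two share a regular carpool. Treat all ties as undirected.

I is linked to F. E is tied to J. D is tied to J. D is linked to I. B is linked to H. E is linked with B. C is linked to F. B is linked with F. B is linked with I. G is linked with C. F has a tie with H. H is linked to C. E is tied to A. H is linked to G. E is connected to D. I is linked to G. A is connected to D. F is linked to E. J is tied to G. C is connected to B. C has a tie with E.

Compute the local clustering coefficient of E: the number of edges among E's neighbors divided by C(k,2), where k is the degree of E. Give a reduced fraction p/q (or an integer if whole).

E's neighbors: A, B, C, D, F, and J (k = 6).
Possible neighbor pairs: C(6,2) = 15. Edges among them: A–D, B–C, B–F, C–F, D–J → e = 5.
Clustering(E) = 5/15 = 1/3.

1/3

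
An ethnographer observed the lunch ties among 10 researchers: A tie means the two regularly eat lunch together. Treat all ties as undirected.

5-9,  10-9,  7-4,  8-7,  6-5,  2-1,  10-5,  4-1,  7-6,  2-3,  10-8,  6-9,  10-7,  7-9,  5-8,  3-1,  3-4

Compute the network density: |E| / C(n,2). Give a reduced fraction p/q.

There are 17 edges and 10 nodes, so the maximum possible is C(10,2) = 45.
Density = 17/45.

17/45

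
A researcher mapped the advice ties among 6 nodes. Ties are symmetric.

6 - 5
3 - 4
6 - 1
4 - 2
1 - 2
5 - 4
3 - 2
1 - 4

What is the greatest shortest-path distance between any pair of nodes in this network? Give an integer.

Eccentricity of each node (its greatest distance to any other): 1:2, 2:2, 3:3, 4:2, 5:2, 6:3.
The maximum eccentricity is 3, realized for instance by the pair 3–6 via 3 – 2 – 1 – 6. So the diameter is 3.

3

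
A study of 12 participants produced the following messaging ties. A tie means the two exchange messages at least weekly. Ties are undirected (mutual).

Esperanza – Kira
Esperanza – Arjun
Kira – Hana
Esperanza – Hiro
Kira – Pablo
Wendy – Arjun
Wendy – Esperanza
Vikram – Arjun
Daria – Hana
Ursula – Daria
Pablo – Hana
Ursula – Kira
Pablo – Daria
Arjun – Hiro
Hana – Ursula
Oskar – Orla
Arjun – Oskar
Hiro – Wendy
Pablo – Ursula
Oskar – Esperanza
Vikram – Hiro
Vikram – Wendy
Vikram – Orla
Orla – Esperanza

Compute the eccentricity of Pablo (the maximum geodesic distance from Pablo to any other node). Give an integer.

4

Distances from Pablo: Arjun:3, Daria:1, Esperanza:2, Hana:1, Hiro:3, Kira:1, Orla:3, Oskar:3, Ursula:1, Vikram:4, Wendy:3.
The largest is 4 (to Vikram), so the eccentricity of Pablo is 4.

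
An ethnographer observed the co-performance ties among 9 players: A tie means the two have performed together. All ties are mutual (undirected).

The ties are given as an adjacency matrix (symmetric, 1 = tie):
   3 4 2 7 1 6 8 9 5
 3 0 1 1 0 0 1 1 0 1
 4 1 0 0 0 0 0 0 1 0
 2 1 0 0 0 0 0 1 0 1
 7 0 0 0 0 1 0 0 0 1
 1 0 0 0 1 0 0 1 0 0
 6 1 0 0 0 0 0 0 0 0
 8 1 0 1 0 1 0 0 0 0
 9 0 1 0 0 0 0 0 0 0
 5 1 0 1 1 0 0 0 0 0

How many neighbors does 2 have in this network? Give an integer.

2 is directly tied to 3, 5, and 8. That is 3 neighbors, so the degree of 2 is 3.

3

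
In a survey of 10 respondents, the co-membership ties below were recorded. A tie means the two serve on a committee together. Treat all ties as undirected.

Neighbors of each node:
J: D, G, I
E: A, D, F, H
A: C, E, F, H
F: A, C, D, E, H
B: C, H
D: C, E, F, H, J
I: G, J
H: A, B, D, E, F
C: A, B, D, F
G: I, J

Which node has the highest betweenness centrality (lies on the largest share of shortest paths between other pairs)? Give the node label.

D

Unnormalized betweenness of each node: A:7/12, B:1/4, C:4, D:223/12, E:1, F:19/12, G:0, H:5, I:0, J:14.
D has the largest value, 223/12, making it the main broker — the node through which the most shortest paths run.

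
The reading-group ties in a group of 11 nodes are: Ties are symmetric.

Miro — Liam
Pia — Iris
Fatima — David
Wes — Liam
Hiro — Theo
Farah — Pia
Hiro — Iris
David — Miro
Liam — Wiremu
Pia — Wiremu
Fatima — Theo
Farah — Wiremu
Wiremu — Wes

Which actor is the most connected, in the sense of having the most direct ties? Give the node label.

Degrees — David:2, Farah:2, Fatima:2, Hiro:2, Iris:2, Liam:3, Miro:2, Pia:3, Theo:2, Wes:2, Wiremu:4.
The maximum is 4, attained only by Wiremu.

Wiremu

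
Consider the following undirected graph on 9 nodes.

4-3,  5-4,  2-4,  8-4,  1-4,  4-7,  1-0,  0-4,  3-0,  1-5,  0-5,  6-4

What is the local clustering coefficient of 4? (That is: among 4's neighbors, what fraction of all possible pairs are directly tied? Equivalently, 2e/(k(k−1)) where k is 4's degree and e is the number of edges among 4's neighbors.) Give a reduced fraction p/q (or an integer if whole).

4's neighbors: 0, 1, 2, 3, 5, 6, 7, and 8 (k = 8).
Possible neighbor pairs: C(8,2) = 28. Edges among them: 0–1, 0–3, 0–5, 1–5 → e = 4.
Clustering(4) = 4/28 = 1/7.

1/7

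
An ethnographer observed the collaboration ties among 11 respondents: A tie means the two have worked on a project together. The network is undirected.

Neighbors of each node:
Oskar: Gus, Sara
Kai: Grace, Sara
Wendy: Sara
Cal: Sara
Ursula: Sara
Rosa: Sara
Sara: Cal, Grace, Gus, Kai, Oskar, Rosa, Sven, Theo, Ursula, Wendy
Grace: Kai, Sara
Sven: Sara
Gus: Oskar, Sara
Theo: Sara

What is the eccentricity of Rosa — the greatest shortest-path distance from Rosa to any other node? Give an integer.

Distances from Rosa: Cal:2, Grace:2, Gus:2, Kai:2, Oskar:2, Sara:1, Sven:2, Theo:2, Ursula:2, Wendy:2.
The largest is 2 (to Oskar, Theo, Wendy, Kai, Gus, Sven, Grace, Ursula, and Cal), so the eccentricity of Rosa is 2.

2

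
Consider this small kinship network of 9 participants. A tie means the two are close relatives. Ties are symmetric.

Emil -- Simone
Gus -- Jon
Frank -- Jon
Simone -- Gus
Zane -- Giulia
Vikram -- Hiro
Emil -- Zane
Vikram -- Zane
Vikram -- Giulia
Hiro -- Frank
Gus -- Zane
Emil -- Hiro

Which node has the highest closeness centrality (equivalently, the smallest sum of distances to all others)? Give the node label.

Farness (sum of distances to all others) for each node — Emil:14, Frank:17, Giulia:17, Gus:14, Hiro:14, Jon:17, Simone:17, Vikram:15, Zane:13.
The smallest farness is 13, for Zane, so Zane has the highest closeness.

Zane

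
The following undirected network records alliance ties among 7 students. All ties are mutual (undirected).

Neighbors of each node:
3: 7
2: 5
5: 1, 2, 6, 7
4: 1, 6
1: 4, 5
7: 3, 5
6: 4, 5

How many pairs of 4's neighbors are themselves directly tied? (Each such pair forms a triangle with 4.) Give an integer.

0

4's neighbors are 1 and 6, but none of them are tied to each other, so no triangle contains 4.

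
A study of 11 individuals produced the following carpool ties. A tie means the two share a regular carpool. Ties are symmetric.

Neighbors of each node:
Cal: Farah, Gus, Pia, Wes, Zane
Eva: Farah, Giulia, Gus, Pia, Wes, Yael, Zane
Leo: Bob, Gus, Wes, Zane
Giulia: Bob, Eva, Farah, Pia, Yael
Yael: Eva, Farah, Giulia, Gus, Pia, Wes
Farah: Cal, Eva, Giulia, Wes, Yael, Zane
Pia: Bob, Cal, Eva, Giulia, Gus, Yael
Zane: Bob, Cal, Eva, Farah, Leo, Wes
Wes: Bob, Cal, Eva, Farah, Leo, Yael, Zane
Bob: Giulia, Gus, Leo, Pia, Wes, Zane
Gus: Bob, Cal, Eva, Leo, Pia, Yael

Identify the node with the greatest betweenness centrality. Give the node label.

Wes

Unnormalized betweenness of each node: Bob:101/30, Cal:97/60, Eva:167/60, Farah:28/15, Giulia:31/30, Gus:169/60, Leo:9/20, Pia:19/10, Wes:209/60, Yael:23/15, Zane:43/20.
Wes has the largest value, 209/60, making it the main broker — the node through which the most shortest paths run.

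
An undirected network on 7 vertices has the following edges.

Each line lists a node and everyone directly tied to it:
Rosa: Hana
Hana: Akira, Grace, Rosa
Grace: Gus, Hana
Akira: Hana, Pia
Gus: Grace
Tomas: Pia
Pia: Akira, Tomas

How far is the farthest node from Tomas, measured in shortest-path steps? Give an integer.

5

Distances from Tomas: Akira:2, Grace:4, Gus:5, Hana:3, Pia:1, Rosa:4.
The largest is 5 (to Gus), so the eccentricity of Tomas is 5.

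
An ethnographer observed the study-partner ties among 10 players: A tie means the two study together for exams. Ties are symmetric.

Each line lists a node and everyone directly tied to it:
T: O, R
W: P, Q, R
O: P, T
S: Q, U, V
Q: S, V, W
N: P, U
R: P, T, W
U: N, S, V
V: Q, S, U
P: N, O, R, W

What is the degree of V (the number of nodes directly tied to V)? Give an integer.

3

V is directly tied to Q, S, and U. That is 3 neighbors, so the degree of V is 3.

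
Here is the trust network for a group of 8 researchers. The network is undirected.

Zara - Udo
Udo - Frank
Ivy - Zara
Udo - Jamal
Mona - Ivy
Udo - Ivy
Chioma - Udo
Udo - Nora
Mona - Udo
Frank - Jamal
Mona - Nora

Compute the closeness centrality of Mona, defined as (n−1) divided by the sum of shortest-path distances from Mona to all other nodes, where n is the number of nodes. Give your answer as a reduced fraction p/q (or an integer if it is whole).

Distances from Mona: Chioma:2, Frank:2, Ivy:1, Jamal:2, Nora:1, Udo:1, Zara:2. Sum = 11.
n = 8, so closeness = 7/11.

7/11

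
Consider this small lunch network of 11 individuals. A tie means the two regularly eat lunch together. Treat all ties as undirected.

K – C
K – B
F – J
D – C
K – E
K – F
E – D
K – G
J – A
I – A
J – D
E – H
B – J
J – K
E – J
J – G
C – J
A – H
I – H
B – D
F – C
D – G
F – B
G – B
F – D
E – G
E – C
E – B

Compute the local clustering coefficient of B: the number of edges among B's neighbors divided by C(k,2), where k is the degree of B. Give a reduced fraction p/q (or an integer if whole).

B's neighbors: D, E, F, G, J, and K (k = 6).
Possible neighbor pairs: C(6,2) = 15. Edges among them: D–E, D–F, D–G, D–J, E–G, E–J, E–K, F–J, F–K, G–J, G–K, J–K → e = 12.
Clustering(B) = 12/15 = 4/5.

4/5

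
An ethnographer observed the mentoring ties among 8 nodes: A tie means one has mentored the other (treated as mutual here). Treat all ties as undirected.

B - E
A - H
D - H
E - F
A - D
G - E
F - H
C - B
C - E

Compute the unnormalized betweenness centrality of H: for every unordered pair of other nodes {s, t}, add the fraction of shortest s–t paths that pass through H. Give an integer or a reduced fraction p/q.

Pairs whose geodesics pass through H — G–A: 1; G–D: 1; F–A: 1; F–D: 1; C–A: 1; C–D: 1; A–E: 1; A–B: 1; E–D: 1; B–D: 1.
All other pairs contribute 0.
Summing the contributions gives betweenness(H) = 10.

10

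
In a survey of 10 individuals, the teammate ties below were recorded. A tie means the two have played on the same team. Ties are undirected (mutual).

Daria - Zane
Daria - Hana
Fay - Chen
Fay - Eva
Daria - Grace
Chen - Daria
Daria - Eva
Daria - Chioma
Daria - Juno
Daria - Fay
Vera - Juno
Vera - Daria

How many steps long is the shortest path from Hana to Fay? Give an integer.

One shortest route is Hana – Daria – Fay, which uses 2 edges, and Hana and Fay are not directly tied, so nothing shorter exists. So d(Hana,Fay) = 2.

2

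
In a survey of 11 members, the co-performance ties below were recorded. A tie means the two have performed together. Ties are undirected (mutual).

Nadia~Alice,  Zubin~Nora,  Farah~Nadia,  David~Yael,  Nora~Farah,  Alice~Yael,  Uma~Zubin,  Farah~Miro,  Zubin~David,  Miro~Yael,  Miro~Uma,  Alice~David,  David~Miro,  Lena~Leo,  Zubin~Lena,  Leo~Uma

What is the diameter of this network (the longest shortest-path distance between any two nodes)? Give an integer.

Eccentricity of each node (its greatest distance to any other): Alice:4, David:3, Farah:3, Lena:4, Leo:4, Miro:3, Nadia:4, Nora:3, Uma:3, Yael:3, Zubin:3.
The maximum eccentricity is 4, realized for instance by the pair Alice–Leo via Alice – David – Zubin – Lena – Leo. So the diameter is 4.

4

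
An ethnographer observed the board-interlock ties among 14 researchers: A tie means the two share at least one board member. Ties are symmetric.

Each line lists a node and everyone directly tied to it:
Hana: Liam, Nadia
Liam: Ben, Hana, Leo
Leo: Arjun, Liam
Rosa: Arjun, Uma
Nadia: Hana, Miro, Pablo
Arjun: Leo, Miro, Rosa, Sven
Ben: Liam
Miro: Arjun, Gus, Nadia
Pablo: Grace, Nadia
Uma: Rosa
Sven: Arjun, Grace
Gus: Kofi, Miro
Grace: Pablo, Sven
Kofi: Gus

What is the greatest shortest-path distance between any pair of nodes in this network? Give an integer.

6

Eccentricity of each node (its greatest distance to any other): Arjun:3, Ben:6, Grace:5, Gus:5, Hana:5, Kofi:6, Leo:4, Liam:5, Miro:4, Nadia:4, Pablo:5, Rosa:4, Sven:4, Uma:5.
The maximum eccentricity is 6, realized for instance by the pair Ben–Kofi via Ben – Liam – Leo – Arjun – Miro – Gus – Kofi. So the diameter is 6.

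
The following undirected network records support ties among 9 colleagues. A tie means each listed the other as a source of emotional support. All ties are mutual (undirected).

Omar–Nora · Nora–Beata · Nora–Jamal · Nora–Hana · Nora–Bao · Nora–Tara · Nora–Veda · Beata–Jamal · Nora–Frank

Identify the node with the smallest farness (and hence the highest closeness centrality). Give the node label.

Nora

Farness (sum of distances to all others) for each node — Bao:15, Beata:14, Frank:15, Hana:15, Jamal:14, Nora:8, Omar:15, Tara:15, Veda:15.
The smallest farness is 8, for Nora, so Nora has the highest closeness.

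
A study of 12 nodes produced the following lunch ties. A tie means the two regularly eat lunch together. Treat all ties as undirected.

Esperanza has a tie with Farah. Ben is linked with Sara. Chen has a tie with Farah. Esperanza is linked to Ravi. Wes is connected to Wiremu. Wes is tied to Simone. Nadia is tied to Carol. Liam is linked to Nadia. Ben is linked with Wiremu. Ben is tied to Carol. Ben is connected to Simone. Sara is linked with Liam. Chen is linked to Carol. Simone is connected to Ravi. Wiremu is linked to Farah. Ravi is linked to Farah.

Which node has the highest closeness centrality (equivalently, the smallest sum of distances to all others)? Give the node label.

Ben

Farness (sum of distances to all others) for each node — Ben:19, Carol:22, Chen:24, Esperanza:30, Farah:22, Liam:32, Nadia:29, Ravi:25, Sara:26, Simone:22, Wes:28, Wiremu:21.
The smallest farness is 19, for Ben, so Ben has the highest closeness.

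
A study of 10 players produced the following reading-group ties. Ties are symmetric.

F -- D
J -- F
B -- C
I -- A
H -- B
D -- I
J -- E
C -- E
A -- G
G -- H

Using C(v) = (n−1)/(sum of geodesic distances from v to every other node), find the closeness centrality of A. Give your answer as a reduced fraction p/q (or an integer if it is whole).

Distances from A: B:3, C:4, D:2, E:5, F:3, G:1, H:2, I:1, J:4. Sum = 25.
n = 10, so closeness = 9/25.

9/25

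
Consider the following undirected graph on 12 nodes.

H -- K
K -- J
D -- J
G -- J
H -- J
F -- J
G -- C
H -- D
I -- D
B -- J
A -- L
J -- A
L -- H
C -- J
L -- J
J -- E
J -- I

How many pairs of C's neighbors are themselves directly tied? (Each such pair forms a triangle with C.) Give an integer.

C's neighbors: G and J.
Neighbor pairs that are themselves tied: C–G–J. Each forms one triangle with C, for 1 in total.

1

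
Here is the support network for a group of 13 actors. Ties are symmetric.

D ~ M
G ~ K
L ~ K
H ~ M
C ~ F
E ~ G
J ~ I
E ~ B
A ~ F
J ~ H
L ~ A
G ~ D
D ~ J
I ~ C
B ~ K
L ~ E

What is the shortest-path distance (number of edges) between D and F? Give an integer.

One shortest route is D – J – I – C – F, which uses 4 edges, and at distance 3 from D we only reach {B, C, L}, which does not include F. So d(D,F) = 4.

4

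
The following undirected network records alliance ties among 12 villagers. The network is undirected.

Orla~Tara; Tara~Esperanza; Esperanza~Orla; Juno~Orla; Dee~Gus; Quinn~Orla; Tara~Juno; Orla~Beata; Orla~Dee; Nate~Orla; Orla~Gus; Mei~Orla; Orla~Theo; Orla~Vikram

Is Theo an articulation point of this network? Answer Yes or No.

No

Even without Theo, every remaining node can still reach every other (the residual graph is connected), so Theo is not a cut vertex.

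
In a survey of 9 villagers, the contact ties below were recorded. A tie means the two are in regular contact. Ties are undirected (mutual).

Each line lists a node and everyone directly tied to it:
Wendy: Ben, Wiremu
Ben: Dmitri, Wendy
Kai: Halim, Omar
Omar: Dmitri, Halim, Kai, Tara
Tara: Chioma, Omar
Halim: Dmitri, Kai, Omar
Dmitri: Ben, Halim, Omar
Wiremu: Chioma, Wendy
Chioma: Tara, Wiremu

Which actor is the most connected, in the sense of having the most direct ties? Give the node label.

Omar

Degrees — Ben:2, Chioma:2, Dmitri:3, Halim:3, Kai:2, Omar:4, Tara:2, Wendy:2, Wiremu:2.
The maximum is 4, attained only by Omar.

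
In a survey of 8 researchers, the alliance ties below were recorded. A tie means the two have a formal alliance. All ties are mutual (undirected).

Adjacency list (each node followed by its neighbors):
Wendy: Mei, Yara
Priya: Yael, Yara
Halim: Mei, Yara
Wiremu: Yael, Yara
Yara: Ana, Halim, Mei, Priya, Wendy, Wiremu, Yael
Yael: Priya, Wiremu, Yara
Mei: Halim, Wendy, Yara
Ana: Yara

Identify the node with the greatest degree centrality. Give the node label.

Degrees — Ana:1, Halim:2, Mei:3, Priya:2, Wendy:2, Wiremu:2, Yael:3, Yara:7.
The maximum is 7, attained only by Yara.

Yara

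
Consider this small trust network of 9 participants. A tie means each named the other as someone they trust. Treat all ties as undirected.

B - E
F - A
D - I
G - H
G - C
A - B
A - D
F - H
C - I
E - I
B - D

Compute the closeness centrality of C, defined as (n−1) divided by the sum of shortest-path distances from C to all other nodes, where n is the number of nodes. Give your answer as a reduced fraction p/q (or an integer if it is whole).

8/17

Distances from C: A:3, B:3, D:2, E:2, F:3, G:1, H:2, I:1. Sum = 17.
n = 9, so closeness = 8/17.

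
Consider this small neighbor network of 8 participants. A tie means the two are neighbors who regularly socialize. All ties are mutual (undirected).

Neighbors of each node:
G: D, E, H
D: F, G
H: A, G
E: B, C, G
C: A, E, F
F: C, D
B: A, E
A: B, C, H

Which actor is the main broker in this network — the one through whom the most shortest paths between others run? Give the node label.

Unnormalized betweenness of each node: A:7/2, B:1/2, C:9/2, D:3/2, E:4, F:3/2, G:5, H:3/2.
G has the largest value, 5, making it the main broker — the node through which the most shortest paths run.

G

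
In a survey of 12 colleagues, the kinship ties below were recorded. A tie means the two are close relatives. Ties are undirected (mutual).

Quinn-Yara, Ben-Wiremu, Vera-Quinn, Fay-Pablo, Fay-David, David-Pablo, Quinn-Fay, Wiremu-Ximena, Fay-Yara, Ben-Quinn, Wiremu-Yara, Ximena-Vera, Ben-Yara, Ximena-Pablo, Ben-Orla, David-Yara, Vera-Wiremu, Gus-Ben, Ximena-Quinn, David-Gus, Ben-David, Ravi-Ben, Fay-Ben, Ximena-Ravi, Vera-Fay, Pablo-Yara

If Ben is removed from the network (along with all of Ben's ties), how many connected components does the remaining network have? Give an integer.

2

Without Ben, the remaining ties split the others into: {Orla}; {David, Fay, Gus, Pablo, Quinn, Ravi, Vera, Wiremu, Ximena, Yara}.
That's 2 separate components.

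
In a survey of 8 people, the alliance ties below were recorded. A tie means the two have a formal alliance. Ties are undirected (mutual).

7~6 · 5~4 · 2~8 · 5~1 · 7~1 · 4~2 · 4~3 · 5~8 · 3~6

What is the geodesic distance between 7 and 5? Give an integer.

2

One shortest route is 7 – 1 – 5, which uses 2 edges, and 7 and 5 are not directly tied, so nothing shorter exists. So d(7,5) = 2.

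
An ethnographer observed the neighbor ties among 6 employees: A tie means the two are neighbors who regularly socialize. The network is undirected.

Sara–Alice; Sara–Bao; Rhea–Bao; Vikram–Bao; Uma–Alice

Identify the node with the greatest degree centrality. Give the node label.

Bao

Degrees — Alice:2, Bao:3, Rhea:1, Sara:2, Uma:1, Vikram:1.
The maximum is 3, attained only by Bao.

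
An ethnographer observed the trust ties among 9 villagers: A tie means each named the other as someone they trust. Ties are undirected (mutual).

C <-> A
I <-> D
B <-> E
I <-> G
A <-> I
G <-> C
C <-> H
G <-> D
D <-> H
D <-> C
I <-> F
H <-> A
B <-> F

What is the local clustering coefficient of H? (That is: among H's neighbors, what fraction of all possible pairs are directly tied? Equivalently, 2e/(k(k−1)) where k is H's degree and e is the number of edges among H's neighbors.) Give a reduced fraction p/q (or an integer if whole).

H's neighbors: A, C, and D (k = 3).
Possible neighbor pairs: C(3,2) = 3. Edges among them: A–C, C–D → e = 2.
Clustering(H) = 2/3.

2/3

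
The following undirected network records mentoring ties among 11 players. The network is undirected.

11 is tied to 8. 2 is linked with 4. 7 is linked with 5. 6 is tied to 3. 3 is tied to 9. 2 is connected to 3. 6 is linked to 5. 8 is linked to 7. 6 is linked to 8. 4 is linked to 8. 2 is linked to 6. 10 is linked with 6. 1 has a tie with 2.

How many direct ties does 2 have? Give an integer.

4

2 is directly tied to 1, 3, 4, and 6. That is 4 neighbors, so the degree of 2 is 4.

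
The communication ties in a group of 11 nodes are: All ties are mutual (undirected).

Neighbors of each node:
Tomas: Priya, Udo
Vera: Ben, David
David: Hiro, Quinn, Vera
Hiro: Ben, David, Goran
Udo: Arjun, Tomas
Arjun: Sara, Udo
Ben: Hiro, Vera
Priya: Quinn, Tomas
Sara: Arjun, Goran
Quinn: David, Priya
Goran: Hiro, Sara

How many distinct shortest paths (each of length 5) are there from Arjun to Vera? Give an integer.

The shortest distance is 5. The length-5 paths are: Arjun–Sara–Goran–Hiro–Ben–Vera; Arjun–Sara–Goran–Hiro–David–Vera.
That gives 2 distinct shortest paths.

2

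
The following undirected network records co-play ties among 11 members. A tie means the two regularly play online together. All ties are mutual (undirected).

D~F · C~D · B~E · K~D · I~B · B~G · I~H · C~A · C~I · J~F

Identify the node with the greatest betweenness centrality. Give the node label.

C

Unnormalized betweenness of each node: A:0, B:17, C:29, D:23, E:0, F:9, G:0, H:0, I:27, J:0, K:0.
C has the largest value, 29, making it the main broker — the node through which the most shortest paths run.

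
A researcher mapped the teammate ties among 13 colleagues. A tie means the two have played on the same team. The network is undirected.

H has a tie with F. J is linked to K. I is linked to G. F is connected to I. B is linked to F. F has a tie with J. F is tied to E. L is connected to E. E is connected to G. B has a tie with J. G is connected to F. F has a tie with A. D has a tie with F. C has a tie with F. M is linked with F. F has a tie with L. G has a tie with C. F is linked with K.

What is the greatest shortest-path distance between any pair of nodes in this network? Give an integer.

2

Eccentricity of each node (its greatest distance to any other): A:2, B:2, C:2, D:2, E:2, F:1, G:2, H:2, I:2, J:2, K:2, L:2, M:2.
The maximum eccentricity is 2, realized for instance by the pair C–B via C – F – B. So the diameter is 2.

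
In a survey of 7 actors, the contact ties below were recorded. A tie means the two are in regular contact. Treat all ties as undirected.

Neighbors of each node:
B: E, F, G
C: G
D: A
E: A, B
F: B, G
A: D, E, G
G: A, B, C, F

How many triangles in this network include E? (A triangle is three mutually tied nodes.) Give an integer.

0

E's neighbors are A and B, but none of them are tied to each other, so no triangle contains E.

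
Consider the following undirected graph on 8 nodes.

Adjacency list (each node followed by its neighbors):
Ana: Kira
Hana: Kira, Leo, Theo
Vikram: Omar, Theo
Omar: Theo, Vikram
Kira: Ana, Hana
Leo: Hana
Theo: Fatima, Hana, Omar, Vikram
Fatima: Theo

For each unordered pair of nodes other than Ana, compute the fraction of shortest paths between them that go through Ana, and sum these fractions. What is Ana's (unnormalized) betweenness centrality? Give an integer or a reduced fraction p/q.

0

No shortest path between any pair of other nodes passes through Ana.
Summing the contributions gives betweenness(Ana) = 0.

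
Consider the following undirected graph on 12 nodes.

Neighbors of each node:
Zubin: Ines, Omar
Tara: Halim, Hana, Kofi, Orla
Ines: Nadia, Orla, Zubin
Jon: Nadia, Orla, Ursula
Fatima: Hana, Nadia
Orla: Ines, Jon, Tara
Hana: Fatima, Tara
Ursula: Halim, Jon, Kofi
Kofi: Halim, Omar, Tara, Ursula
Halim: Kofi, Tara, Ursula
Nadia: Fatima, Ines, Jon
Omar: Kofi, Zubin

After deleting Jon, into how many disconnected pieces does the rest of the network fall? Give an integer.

1

Jon's neighbors (Nadia, Orla, and Ursula) remain reachable from one another through other ties, so the rest of the network stays in one piece.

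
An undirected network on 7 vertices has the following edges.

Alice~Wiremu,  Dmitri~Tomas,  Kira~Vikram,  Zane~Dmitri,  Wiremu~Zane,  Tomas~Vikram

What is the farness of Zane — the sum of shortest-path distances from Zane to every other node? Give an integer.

13

Distances from Zane: Alice:2, Dmitri:1, Kira:4, Tomas:2, Vikram:3, Wiremu:1.
Sum = 2 + 1 + 4 + 2 + 3 + 1 = 13.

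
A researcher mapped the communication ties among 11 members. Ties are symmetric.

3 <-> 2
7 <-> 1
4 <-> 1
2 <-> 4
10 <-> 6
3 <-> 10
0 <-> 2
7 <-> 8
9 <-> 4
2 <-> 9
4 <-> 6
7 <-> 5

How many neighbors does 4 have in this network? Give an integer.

4 is directly tied to 1, 2, 6, and 9. That is 4 neighbors, so the degree of 4 is 4.

4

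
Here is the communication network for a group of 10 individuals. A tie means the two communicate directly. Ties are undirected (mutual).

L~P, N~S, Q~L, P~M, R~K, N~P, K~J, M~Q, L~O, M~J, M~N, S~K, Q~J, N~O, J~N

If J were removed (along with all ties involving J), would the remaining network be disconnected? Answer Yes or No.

No

Even without J, every remaining node can still reach every other (the residual graph is connected), so J is not a cut vertex.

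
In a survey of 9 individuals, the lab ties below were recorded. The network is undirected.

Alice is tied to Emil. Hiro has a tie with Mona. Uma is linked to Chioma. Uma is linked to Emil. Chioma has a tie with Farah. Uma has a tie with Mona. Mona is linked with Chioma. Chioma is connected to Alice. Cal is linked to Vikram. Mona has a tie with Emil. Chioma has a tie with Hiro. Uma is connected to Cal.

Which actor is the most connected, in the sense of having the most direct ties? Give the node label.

Degrees — Alice:2, Cal:2, Chioma:5, Emil:3, Farah:1, Hiro:2, Mona:4, Uma:4, Vikram:1.
The maximum is 5, attained only by Chioma.

Chioma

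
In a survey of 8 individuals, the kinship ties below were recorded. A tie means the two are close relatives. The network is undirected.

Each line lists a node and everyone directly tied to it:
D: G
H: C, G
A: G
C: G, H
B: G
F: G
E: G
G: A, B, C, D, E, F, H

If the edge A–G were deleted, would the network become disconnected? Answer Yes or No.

Yes

Without the A–G edge there is no alternate route between A and G, so the network disconnects. It is a bridge.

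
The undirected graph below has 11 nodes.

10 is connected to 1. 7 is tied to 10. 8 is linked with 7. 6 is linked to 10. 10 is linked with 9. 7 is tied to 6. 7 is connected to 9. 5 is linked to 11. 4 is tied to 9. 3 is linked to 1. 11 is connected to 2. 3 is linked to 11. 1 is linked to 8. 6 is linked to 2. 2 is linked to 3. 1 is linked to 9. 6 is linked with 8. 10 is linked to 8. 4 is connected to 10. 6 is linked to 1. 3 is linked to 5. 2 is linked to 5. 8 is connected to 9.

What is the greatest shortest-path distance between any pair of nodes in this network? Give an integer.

4

Eccentricity of each node (its greatest distance to any other): 1:2, 2:3, 3:3, 4:4, 5:4, 6:2, 7:3, 8:3, 9:3, 10:3, 11:4.
The maximum eccentricity is 4, realized for instance by the pair 4–5 via 4 – 10 – 6 – 2 – 5. So the diameter is 4.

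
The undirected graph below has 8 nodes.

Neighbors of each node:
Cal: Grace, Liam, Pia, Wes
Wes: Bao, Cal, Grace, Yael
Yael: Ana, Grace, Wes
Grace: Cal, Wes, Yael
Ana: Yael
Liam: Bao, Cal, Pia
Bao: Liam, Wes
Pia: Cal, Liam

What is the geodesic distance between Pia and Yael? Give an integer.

3

One shortest route is Pia – Cal – Grace – Yael, which uses 3 edges, and at distance 2 from Pia we only reach {Bao, Grace, Wes}, which does not include Yael. So d(Pia,Yael) = 3.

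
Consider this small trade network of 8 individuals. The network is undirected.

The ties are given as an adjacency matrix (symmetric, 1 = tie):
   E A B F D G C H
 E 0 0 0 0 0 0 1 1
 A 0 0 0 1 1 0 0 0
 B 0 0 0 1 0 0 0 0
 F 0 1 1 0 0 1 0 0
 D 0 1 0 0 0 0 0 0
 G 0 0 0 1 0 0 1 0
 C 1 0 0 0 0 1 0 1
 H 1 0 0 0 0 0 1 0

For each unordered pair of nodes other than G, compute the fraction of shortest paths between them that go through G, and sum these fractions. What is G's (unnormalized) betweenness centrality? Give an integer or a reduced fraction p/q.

12

Pairs whose geodesics pass through G — E–A: 1; E–B: 1; E–F: 1; E–D: 1; A–C: 1; A–H: 1; B–C: 1; B–H: 1; F–C: 1; F–H: 1; D–C: 1; D–H: 1.
All other pairs contribute 0.
Summing the contributions gives betweenness(G) = 12.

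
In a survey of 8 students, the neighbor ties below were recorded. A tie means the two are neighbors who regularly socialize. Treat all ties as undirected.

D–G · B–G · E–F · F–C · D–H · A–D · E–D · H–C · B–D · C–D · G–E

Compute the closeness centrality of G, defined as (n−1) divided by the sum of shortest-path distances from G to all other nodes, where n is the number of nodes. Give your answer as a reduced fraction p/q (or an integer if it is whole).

Distances from G: A:2, B:1, C:2, D:1, E:1, F:2, H:2. Sum = 11.
n = 8, so closeness = 7/11.

7/11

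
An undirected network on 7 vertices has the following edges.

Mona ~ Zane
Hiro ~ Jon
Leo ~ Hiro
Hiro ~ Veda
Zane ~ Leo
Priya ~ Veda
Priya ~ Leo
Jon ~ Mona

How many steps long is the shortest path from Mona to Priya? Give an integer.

3

One shortest route is Mona – Zane – Leo – Priya, which uses 3 edges, and at distance 2 from Mona we only reach {Hiro, Leo}, which does not include Priya. So d(Mona,Priya) = 3.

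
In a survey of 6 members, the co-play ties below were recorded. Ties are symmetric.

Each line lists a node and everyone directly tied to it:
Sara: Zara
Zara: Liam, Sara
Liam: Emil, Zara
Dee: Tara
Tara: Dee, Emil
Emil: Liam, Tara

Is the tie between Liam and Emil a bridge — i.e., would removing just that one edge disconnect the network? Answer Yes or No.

Without the Liam–Emil edge there is no alternate route between Liam and Emil, so the network disconnects. It is a bridge.

Yes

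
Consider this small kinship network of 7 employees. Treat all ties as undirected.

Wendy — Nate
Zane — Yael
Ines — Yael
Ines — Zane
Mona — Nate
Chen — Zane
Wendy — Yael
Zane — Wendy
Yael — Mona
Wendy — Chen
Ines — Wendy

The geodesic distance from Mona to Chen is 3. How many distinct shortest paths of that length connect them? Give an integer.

The shortest distance is 3. The length-3 paths are: Mona–Nate–Wendy–Chen; Mona–Yael–Wendy–Chen; Mona–Yael–Zane–Chen.
That gives 3 distinct shortest paths.

3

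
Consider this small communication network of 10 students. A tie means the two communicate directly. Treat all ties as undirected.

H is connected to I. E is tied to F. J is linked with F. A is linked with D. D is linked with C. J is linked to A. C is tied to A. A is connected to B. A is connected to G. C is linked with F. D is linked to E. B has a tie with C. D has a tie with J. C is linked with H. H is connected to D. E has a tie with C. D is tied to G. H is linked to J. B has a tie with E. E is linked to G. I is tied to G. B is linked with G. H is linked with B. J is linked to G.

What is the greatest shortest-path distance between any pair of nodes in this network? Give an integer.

Eccentricity of each node (its greatest distance to any other): A:2, B:2, C:2, D:2, E:2, F:3, G:2, H:2, I:3, J:2.
The maximum eccentricity is 3, realized for instance by the pair I–F via I – H – C – F. So the diameter is 3.

3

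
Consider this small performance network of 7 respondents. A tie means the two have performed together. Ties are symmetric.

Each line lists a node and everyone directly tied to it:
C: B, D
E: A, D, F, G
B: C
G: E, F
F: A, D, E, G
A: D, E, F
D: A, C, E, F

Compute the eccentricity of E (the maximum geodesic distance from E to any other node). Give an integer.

3

Distances from E: A:1, B:3, C:2, D:1, F:1, G:1.
The largest is 3 (to B), so the eccentricity of E is 3.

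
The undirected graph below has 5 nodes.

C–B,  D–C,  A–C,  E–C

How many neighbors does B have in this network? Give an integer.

B is directly tied to C. That is 1 neighbor, so the degree of B is 1.

1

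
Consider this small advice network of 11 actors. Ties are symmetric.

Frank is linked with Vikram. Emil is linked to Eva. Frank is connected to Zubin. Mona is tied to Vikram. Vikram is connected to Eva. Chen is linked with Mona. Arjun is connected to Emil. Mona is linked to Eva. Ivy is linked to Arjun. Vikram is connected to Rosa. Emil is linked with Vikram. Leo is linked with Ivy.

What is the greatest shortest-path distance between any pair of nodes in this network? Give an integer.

Eccentricity of each node (its greatest distance to any other): Arjun:4, Chen:6, Emil:3, Eva:4, Frank:5, Ivy:5, Leo:6, Mona:5, Rosa:5, Vikram:4, Zubin:6.
The maximum eccentricity is 6, realized for instance by the pair Zubin–Leo via Zubin – Frank – Vikram – Emil – Arjun – Ivy – Leo. So the diameter is 6.

6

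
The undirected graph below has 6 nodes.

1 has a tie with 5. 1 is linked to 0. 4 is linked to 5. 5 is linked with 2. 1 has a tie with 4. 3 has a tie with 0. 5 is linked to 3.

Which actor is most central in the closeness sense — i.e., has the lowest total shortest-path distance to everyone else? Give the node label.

5

Farness (sum of distances to all others) for each node — 0:9, 1:7, 2:10, 3:8, 4:8, 5:6.
The smallest farness is 6, for 5, so 5 has the highest closeness.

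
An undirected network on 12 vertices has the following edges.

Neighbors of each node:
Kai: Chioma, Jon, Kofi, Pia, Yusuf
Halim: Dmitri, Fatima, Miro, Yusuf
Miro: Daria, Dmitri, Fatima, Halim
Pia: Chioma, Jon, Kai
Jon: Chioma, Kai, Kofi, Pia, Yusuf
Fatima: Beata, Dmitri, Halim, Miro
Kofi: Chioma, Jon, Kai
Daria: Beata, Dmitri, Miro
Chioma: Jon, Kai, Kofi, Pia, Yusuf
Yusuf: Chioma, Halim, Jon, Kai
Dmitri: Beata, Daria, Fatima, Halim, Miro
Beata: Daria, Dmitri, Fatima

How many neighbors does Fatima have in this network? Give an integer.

Fatima is directly tied to Beata, Dmitri, Halim, and Miro. That is 4 neighbors, so the degree of Fatima is 4.

4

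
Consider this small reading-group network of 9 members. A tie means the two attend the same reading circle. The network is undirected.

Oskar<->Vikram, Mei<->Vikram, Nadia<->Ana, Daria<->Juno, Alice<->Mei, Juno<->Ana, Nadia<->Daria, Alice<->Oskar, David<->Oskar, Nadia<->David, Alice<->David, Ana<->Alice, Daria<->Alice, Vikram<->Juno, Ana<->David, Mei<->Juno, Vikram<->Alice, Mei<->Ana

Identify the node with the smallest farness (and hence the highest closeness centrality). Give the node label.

Farness (sum of distances to all others) for each node — Alice:10, Ana:11, Daria:13, David:12, Juno:12, Mei:12, Nadia:14, Oskar:13, Vikram:13.
The smallest farness is 10, for Alice, so Alice has the highest closeness.

Alice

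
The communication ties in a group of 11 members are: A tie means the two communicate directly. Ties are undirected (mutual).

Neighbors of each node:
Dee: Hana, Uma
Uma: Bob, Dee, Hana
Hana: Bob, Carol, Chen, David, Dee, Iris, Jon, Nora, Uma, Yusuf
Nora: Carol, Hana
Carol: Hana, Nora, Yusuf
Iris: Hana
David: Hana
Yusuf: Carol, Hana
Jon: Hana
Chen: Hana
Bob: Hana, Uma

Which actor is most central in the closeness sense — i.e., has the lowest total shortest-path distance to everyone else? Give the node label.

Hana

Farness (sum of distances to all others) for each node — Bob:18, Carol:17, Chen:19, David:19, Dee:18, Hana:10, Iris:19, Jon:19, Nora:18, Uma:17, Yusuf:18.
The smallest farness is 10, for Hana, so Hana has the highest closeness.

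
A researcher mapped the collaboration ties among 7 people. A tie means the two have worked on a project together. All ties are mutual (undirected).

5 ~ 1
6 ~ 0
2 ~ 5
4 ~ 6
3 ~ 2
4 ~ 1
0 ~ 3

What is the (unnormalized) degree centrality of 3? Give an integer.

2

3 is directly tied to 0 and 2. That is 2 neighbors, so the degree of 3 is 2.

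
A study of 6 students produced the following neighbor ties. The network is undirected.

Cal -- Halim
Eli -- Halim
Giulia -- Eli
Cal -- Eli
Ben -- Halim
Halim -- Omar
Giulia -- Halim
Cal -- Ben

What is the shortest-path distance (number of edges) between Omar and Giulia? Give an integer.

2

One shortest route is Omar – Halim – Giulia, which uses 2 edges, and Omar and Giulia are not directly tied, so nothing shorter exists. So d(Omar,Giulia) = 2.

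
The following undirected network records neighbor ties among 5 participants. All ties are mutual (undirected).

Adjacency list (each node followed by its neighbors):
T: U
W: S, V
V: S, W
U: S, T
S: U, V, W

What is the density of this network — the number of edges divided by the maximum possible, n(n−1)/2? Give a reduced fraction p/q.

There are 5 edges and 5 nodes, so the maximum possible is C(5,2) = 10.
Density = 5/10 = 1/2.

1/2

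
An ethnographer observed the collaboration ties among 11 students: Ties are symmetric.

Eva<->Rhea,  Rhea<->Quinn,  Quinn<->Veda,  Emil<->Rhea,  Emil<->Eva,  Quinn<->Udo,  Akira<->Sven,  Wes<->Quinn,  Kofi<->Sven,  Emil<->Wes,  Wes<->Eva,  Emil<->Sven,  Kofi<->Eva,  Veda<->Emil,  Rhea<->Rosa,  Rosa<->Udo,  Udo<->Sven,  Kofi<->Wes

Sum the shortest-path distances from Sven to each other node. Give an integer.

16

Distances from Sven: Akira:1, Emil:1, Eva:2, Kofi:1, Quinn:2, Rhea:2, Rosa:2, Udo:1, Veda:2, Wes:2.
Sum = 1 + 1 + 2 + 1 + 2 + 2 + 2 + 1 + 2 + 2 = 16.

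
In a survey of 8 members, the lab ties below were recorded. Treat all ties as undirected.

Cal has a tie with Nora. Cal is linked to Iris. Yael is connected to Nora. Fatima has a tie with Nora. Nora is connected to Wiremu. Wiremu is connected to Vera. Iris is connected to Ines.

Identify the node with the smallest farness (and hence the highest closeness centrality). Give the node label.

Nora

Farness (sum of distances to all others) for each node — Cal:13, Fatima:17, Ines:23, Iris:17, Nora:11, Vera:21, Wiremu:15, Yael:17.
The smallest farness is 11, for Nora, so Nora has the highest closeness.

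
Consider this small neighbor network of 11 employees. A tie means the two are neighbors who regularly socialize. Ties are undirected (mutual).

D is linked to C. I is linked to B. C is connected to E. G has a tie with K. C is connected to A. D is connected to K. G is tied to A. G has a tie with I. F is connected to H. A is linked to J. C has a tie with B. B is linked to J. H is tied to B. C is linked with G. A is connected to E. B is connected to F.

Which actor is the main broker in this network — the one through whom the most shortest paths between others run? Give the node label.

B

Unnormalized betweenness of each node: A:31/6, B:115/6, C:17, D:11/6, E:0, F:0, G:9, H:0, I:5/2, J:3/2, K:5/6.
B has the largest value, 115/6, making it the main broker — the node through which the most shortest paths run.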